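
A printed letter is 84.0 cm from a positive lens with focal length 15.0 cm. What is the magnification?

1/d_i = 1/f − 1/d_o = 1/(15.00) − 1/(84.0) = 0.05476, so d_i = 18.26 cm.
m = −d_i/d_o = −(18.26)/(84.0) = -0.217.
The image is real, inverted and reduced, on the far side of the lens.

m = -0.217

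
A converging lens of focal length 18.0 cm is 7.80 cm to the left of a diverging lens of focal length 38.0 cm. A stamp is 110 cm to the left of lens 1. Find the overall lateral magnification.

m = -0.306

Lens 1: 1/d_i1 = 1/(18.0) − 1/(110) = 0.04646, so d_i1 = 21.52 cm; m₁ = −d_i1/d_o1 = -0.1956.
d_o2 = 7.80 − (21.52) = -13.72 cm (virtual object).
f₂ = −38.0 cm (diverging).
Lens 2: 1/d_i2 = 1/(-38.0) − 1/(-13.72) = 0.04657, so d_i2 = 21.47 cm; m₂ = −d_i2/d_o2 = +1.565.
m = m₁·m₂ = (-0.1956)(+1.565) = -0.306.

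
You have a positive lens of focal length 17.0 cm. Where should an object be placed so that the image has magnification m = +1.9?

m = −d_i/d_o ⇒ d_i = −m·d_o.
1/f = 1/d_o + 1/d_i = 1/d_o − 1/(m·d_o) = (1 − 1/m)/d_o, so d_o = f(1 − 1/m) = (17.00)(1 − 1/(+1.9)) = 8.05 cm.

8.05 cm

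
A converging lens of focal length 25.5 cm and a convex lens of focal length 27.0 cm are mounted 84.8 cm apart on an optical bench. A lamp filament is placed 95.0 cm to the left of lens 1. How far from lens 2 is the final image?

58.8 cm

Lens 1: 1/d_i1 = 1/f₁ − 1/d_o1 = 1/(25.5) − 1/(95.0) = 0.02869, so d_i1 = 34.86 cm.
The intermediate image is 34.86 cm to the right of lens 1, which is 84.8 − (34.86) = 49.94 cm to the left of lens 2, so d_o2 = +49.94 cm.
Lens 2: 1/d_i2 = 1/f₂ − 1/d_o2 = 1/(27.0) − 1/(49.94) = 0.01701, so d_i2 = 58.8 cm.
The final image is real, 58.8 cm to the right of lens 2 (overall magnification ≈ 0.43).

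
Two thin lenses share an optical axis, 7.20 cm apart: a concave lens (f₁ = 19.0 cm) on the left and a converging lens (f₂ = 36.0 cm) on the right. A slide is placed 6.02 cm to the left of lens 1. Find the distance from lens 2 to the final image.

17.5 cm

Lens 1 is diverging, so f₁ = −19.0 cm.
Lens 1: 1/d_i1 = 1/f₁ − 1/d_o1 = 1/(-19.0) − 1/(6.02) = -0.2187, so d_i1 = -4.572 cm.
The intermediate image is 4.572 cm to the left of lens 1 (virtual), which is 7.20 − (-4.572) = 11.77 cm to the left of lens 2, so d_o2 = +11.77 cm.
Lens 2: 1/d_i2 = 1/f₂ − 1/d_o2 = 1/(36.0) − 1/(11.77) = -0.05718, so d_i2 = -17.5 cm.
The final image is virtual, 17.5 cm to the left of lens 2 (overall magnification ≈ 1.1).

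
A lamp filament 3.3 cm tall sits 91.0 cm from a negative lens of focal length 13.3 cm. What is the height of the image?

For a negative lens, f = -13.3 cm.
1/d_i = 1/f − 1/d_o = 1/(-13.30) − 1/(91.0) = -0.08618, so d_i = -11.60 cm.
m = −d_i/d_o = +0.1275.
|h_i| = |m|·h_o = 0.1275 × 3.3 = 0.421 cm. The image is virtual, upright and reduced, on the same side as the object.

0.421 cm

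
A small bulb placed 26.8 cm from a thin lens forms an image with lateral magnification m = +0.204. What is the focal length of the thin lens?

f = -6.87 cm (diverging)

m = −d_i/d_o ⇒ d_i = −m·d_o = −(+0.204)·(26.8) = -5.467 cm.
1/f = 1/d_o + 1/d_i = 1/(26.8) + 1/(-5.467) = -0.1456, so f = -6.87 cm.
Since f is negative, the thin lens is diverging.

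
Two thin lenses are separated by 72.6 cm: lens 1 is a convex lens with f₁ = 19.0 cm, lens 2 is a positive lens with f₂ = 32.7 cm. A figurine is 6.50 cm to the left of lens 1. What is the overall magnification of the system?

Lens 1: 1/d_i1 = 1/(19.0) − 1/(6.50) = -0.1012, so d_i1 = -9.880 cm; m₁ = −d_i1/d_o1 = +1.520.
d_o2 = 72.6 − (-9.880) = 82.48 cm.
Lens 2: 1/d_i2 = 1/(32.7) − 1/(82.48) = 0.01846, so d_i2 = 54.18 cm; m₂ = −d_i2/d_o2 = -0.6569.
m = m₁·m₂ = (+1.520)(-0.6569) = -0.998.

m = -0.998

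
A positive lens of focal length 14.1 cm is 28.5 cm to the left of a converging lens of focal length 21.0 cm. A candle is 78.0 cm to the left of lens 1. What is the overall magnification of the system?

Lens 1: 1/d_i1 = 1/(14.1) − 1/(78.0) = 0.05810, so d_i1 = 17.21 cm; m₁ = −d_i1/d_o1 = -0.2206.
d_o2 = 28.5 − (17.21) = 11.29 cm.
Lens 2: 1/d_i2 = 1/(21.0) − 1/(11.29) = -0.04095, so d_i2 = -24.42 cm; m₂ = −d_i2/d_o2 = +2.163.
m = m₁·m₂ = (-0.2206)(+2.163) = -0.477.

m = -0.477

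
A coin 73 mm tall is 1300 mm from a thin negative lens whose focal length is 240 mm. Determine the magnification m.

For a negative lens, f = -240 mm.
1/d_i = 1/f − 1/d_o = 1/(-240.0) − 1/(1300) = -0.004936, so d_i = -202.6 mm.
m = −d_i/d_o = −(-202.6)/(1300) = +0.156.
The image is virtual, upright and reduced, on the same side as the object.

m = +0.156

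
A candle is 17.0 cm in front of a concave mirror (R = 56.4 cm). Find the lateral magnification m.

m = +2.52

f = R/2 = 56.4/2 = 28.20 cm.
1/d_i = 1/f − 1/d_o = 1/(28.20) − 1/(17.0) = -0.02336, so d_i = -42.80 cm.
m = −d_i/d_o = −(-42.80)/(17.0) = +2.52.
The image is virtual, upright and enlarged, behind the mirror.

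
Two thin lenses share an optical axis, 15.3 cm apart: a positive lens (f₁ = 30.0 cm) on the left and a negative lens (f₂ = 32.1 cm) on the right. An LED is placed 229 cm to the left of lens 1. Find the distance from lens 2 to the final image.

47.9 cm

Lens 1: 1/d_i1 = 1/f₁ − 1/d_o1 = 1/(30.0) − 1/(229) = 0.02897, so d_i1 = 34.52 cm.
The intermediate image is 34.52 cm to the right of lens 1, which lies 19.22 cm to the right of lens 2 — a virtual object — so d_o2 = −19.22 cm.
Lens 2 is diverging, so f₂ = −32.1 cm.
Lens 2: 1/d_i2 = 1/f₂ − 1/d_o2 = 1/(-32.1) − 1/(-19.22) = 0.02088, so d_i2 = 47.9 cm.
The final image is real, 47.9 cm to the right of lens 2 (overall magnification ≈ -0.38).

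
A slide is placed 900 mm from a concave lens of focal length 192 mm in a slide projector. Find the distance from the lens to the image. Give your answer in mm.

158 mm

For a concave lens, f = -192 mm.
Lens equation: 1/v = 1/f − 1/u = 1/(-192.0) − 1/(900) = -0.005208 − 0.001111 = -0.006319, so v = -158 mm.
The image is virtual, upright and reduced, on the same side as the object.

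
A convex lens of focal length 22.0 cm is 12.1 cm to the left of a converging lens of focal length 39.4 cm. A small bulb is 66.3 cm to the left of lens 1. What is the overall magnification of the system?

Lens 1: 1/d_i1 = 1/(22.0) − 1/(66.3) = 0.03037, so d_i1 = 32.93 cm; m₁ = −d_i1/d_o1 = -0.4967.
d_o2 = 12.1 − (32.93) = -20.83 cm (virtual object).
Lens 2: 1/d_i2 = 1/(39.4) − 1/(-20.83) = 0.07339, so d_i2 = 13.63 cm; m₂ = −d_i2/d_o2 = +0.6542.
m = m₁·m₂ = (-0.4967)(+0.6542) = -0.325.

m = -0.325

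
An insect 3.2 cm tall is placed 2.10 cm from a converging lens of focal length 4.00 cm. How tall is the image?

6.74 cm

1/d_i = 1/f − 1/d_o = 1/(4.000) − 1/(2.10) = -0.2262, so d_i = -4.421 cm.
m = −d_i/d_o = +2.105.
|h_i| = |m|·h_o = 2.105 × 3.2 = 6.74 cm. The image is virtual, upright and enlarged, on the same side as the object.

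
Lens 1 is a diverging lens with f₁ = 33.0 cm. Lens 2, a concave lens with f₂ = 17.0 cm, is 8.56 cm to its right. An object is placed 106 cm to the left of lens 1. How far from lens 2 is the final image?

Lens 1 is diverging, so f₁ = −33.0 cm.
Lens 1: 1/d_i1 = 1/f₁ − 1/d_o1 = 1/(-33.0) − 1/(106) = -0.03974, so d_i1 = -25.17 cm.
The intermediate image is 25.17 cm to the left of lens 1 (virtual), which is 8.56 − (-25.17) = 33.73 cm to the left of lens 2, so d_o2 = +33.73 cm.
Lens 2 is diverging, so f₂ = −17.0 cm.
Lens 2: 1/d_i2 = 1/f₂ − 1/d_o2 = 1/(-17.0) − 1/(33.73) = -0.08847, so d_i2 = -11.3 cm.
The final image is virtual, 11.3 cm to the left of lens 2 (overall magnification ≈ 0.080).

11.3 cm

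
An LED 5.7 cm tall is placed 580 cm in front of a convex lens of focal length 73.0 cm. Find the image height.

0.821 cm

1/d_i = 1/f − 1/d_o = 1/(73.00) − 1/(580) = 0.01197, so d_i = 83.51 cm.
m = −d_i/d_o = -0.1440.
|h_i| = |m|·h_o = 0.1440 × 5.7 = 0.821 cm. The image is real, inverted and reduced, on the far side of the lens.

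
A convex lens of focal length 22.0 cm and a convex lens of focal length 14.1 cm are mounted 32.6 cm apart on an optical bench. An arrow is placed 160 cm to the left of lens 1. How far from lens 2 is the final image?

14.3 cm

Lens 1: 1/d_i1 = 1/f₁ − 1/d_o1 = 1/(22.0) − 1/(160) = 0.03920, so d_i1 = 25.51 cm.
The intermediate image is 25.51 cm to the right of lens 1, which is 32.6 − (25.51) = 7.090 cm to the left of lens 2, so d_o2 = +7.090 cm.
Lens 2: 1/d_i2 = 1/f₂ − 1/d_o2 = 1/(14.1) − 1/(7.090) = -0.07012, so d_i2 = -14.3 cm.
The final image is virtual, 14.3 cm to the left of lens 2 (overall magnification ≈ -0.32).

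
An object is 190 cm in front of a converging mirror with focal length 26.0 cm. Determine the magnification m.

1/d_i = 1/f − 1/d_o = 1/(26.00) − 1/(190) = 0.03320, so d_i = 30.12 cm.
m = −d_i/d_o = −(30.12)/(190) = -0.159.
The image is real, inverted and reduced, in front of the mirror.

m = -0.159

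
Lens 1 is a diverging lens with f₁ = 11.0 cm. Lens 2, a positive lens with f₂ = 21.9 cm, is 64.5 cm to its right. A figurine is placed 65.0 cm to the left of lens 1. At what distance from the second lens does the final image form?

31.1 cm

Lens 1 is diverging, so f₁ = −11.0 cm.
Lens 1: 1/d_i1 = 1/f₁ − 1/d_o1 = 1/(-11.0) − 1/(65.0) = -0.1063, so d_i1 = -9.408 cm.
The intermediate image is 9.408 cm to the left of lens 1 (virtual), which is 64.5 − (-9.408) = 73.91 cm to the left of lens 2, so d_o2 = +73.91 cm.
Lens 2: 1/d_i2 = 1/f₂ − 1/d_o2 = 1/(21.9) − 1/(73.91) = 0.03213, so d_i2 = 31.1 cm.
The final image is real, 31.1 cm to the right of lens 2 (overall magnification ≈ -0.061).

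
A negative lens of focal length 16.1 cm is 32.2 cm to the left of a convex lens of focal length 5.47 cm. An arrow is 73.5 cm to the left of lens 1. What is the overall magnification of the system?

m = -0.0246

f₁ = −16.1 cm (diverging).
Lens 1: 1/d_i1 = 1/(-16.1) − 1/(73.5) = -0.07572, so d_i1 = -13.21 cm; m₁ = −d_i1/d_o1 = +0.1797.
d_o2 = 32.2 − (-13.21) = 45.41 cm.
Lens 2: 1/d_i2 = 1/(5.47) − 1/(45.41) = 0.1608, so d_i2 = 6.219 cm; m₂ = −d_i2/d_o2 = -0.1370.
m = m₁·m₂ = (+0.1797)(-0.1370) = -0.0246.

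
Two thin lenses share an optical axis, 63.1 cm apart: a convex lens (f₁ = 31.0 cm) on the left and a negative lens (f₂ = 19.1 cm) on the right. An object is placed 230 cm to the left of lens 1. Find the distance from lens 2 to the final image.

Lens 1: 1/d_i1 = 1/f₁ − 1/d_o1 = 1/(31.0) − 1/(230) = 0.02791, so d_i1 = 35.83 cm.
The intermediate image is 35.83 cm to the right of lens 1, which is 63.1 − (35.83) = 27.27 cm to the left of lens 2, so d_o2 = +27.27 cm.
Lens 2 is diverging, so f₂ = −19.1 cm.
Lens 2: 1/d_i2 = 1/f₂ − 1/d_o2 = 1/(-19.1) − 1/(27.27) = -0.08903, so d_i2 = -11.2 cm.
The final image is virtual, 11.2 cm to the left of lens 2 (overall magnification ≈ -0.064).

11.2 cm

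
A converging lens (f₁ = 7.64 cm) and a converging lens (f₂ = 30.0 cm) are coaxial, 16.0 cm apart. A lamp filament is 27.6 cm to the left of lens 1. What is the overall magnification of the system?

m = -0.467

Lens 1: 1/d_i1 = 1/(7.64) − 1/(27.6) = 0.09466, so d_i1 = 10.56 cm; m₁ = −d_i1/d_o1 = -0.3826.
d_o2 = 16.0 − (10.56) = 5.440 cm.
Lens 2: 1/d_i2 = 1/(30.0) − 1/(5.440) = -0.1505, so d_i2 = -6.645 cm; m₂ = −d_i2/d_o2 = +1.221.
m = m₁·m₂ = (-0.3826)(+1.221) = -0.467.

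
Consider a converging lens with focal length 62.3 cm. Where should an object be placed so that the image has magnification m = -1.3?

m = −d_i/d_o ⇒ d_i = −m·d_o.
1/f = 1/d_o + 1/d_i = 1/d_o − 1/(m·d_o) = (1 − 1/m)/d_o, so d_o = f(1 − 1/m) = (62.30)(1 − 1/(-1.3)) = 110 cm.

110 cm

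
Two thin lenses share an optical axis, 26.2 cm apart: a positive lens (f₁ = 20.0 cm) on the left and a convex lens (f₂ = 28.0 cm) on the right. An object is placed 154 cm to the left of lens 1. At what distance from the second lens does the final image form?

3.63 cm

Lens 1: 1/d_i1 = 1/f₁ − 1/d_o1 = 1/(20.0) − 1/(154) = 0.04351, so d_i1 = 22.99 cm.
The intermediate image is 22.99 cm to the right of lens 1, which is 26.2 − (22.99) = 3.210 cm to the left of lens 2, so d_o2 = +3.210 cm.
Lens 2: 1/d_i2 = 1/f₂ − 1/d_o2 = 1/(28.0) − 1/(3.210) = -0.2758, so d_i2 = -3.63 cm.
The final image is virtual, 3.63 cm to the left of lens 2 (overall magnification ≈ -0.17).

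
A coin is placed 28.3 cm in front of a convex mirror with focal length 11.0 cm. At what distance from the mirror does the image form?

For a convex mirror, f = -11.0 cm.
Mirror equation: 1/s_i = 1/f − 1/s_o = 1/(-11.00) − 1/(28.3) = -0.09091 − 0.03534 = -0.1262, so s_i = -7.92 cm.
The image is virtual, upright and reduced, behind the mirror.

7.92 cm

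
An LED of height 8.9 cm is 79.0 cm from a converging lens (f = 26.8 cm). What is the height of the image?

1/d_i = 1/f − 1/d_o = 1/(26.80) − 1/(79.0) = 0.02466, so d_i = 40.56 cm.
m = −d_i/d_o = -0.5134.
|h_i| = |m|·h_o = 0.5134 × 8.9 = 4.57 cm. The image is real, inverted and reduced, on the far side of the lens.

4.57 cm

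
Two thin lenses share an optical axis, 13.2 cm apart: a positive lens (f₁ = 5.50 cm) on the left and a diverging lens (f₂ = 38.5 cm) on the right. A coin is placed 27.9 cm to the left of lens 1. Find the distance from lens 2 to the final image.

5.45 cm

Lens 1: 1/d_i1 = 1/f₁ − 1/d_o1 = 1/(5.50) − 1/(27.9) = 0.1460, so d_i1 = 6.850 cm.
The intermediate image is 6.850 cm to the right of lens 1, which is 13.2 − (6.850) = 6.350 cm to the left of lens 2, so d_o2 = +6.350 cm.
Lens 2 is diverging, so f₂ = −38.5 cm.
Lens 2: 1/d_i2 = 1/f₂ − 1/d_o2 = 1/(-38.5) − 1/(6.350) = -0.1835, so d_i2 = -5.45 cm.
The final image is virtual, 5.45 cm to the left of lens 2 (overall magnification ≈ -0.21).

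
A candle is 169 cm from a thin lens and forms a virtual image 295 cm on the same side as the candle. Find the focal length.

f = 396 cm (converging)

Virtual image ⇒ d_i = −295 cm.
1/f = 1/d_o + 1/d_i = 1/(169) + 1/(-295) = 0.002527, so f = 396 cm.
Since f is positive, the thin lens is converging.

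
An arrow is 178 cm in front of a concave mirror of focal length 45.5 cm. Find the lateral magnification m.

m = -0.343

1/d_i = 1/f − 1/d_o = 1/(45.50) − 1/(178) = 0.01636, so d_i = 61.12 cm.
m = −d_i/d_o = −(61.12)/(178) = -0.343.
The image is real, inverted and reduced, in front of the mirror.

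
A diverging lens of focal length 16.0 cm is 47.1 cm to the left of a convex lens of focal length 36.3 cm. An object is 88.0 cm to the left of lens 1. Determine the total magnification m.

m = -0.229

f₁ = −16.0 cm (diverging).
Lens 1: 1/d_i1 = 1/(-16.0) − 1/(88.0) = -0.07386, so d_i1 = -13.54 cm; m₁ = −d_i1/d_o1 = +0.1539.
d_o2 = 47.1 − (-13.54) = 60.64 cm.
Lens 2: 1/d_i2 = 1/(36.3) − 1/(60.64) = 0.01106, so d_i2 = 90.44 cm; m₂ = −d_i2/d_o2 = -1.491.
m = m₁·m₂ = (+0.1539)(-1.491) = -0.229.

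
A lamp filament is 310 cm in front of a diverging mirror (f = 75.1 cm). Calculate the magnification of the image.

m = +0.195

For a diverging mirror, f = -75.1 cm.
1/d_i = 1/f − 1/d_o = 1/(-75.10) − 1/(310) = -0.01654, so d_i = -60.45 cm.
m = −d_i/d_o = −(-60.45)/(310) = +0.195.
The image is virtual, upright and reduced, behind the mirror.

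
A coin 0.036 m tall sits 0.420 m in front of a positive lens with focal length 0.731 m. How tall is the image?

1/d_i = 1/f − 1/d_o = 1/(0.7310) − 1/(0.420) = -1.013, so d_i = -0.9872 m.
m = −d_i/d_o = +2.350.
|h_i| = |m|·h_o = 2.350 × 0.036 = 0.0846 m. The image is virtual, upright and enlarged, on the same side as the object.

0.0846 m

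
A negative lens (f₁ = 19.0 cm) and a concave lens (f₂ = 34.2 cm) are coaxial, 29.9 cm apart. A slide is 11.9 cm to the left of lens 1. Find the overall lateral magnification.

m = +0.294

f₁ = −19.0 cm (diverging).
Lens 1: 1/d_i1 = 1/(-19.0) − 1/(11.9) = -0.1367, so d_i1 = -7.317 cm; m₁ = −d_i1/d_o1 = +0.6149.
d_o2 = 29.9 − (-7.317) = 37.22 cm.
f₂ = −34.2 cm (diverging).
Lens 2: 1/d_i2 = 1/(-34.2) − 1/(37.22) = -0.05611, so d_i2 = -17.82 cm; m₂ = −d_i2/d_o2 = +0.4789.
m = m₁·m₂ = (+0.6149)(+0.4789) = +0.294.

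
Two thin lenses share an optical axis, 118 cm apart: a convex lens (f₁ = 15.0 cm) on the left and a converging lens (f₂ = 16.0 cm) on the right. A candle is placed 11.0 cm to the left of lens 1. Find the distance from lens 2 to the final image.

Lens 1: 1/d_i1 = 1/f₁ − 1/d_o1 = 1/(15.0) − 1/(11.0) = -0.02424, so d_i1 = -41.25 cm.
The intermediate image is 41.25 cm to the left of lens 1 (virtual), which is 118 − (-41.25) = 159.2 cm to the left of lens 2, so d_o2 = +159.2 cm.
Lens 2: 1/d_i2 = 1/f₂ − 1/d_o2 = 1/(16.0) − 1/(159.2) = 0.05622, so d_i2 = 17.8 cm.
The final image is real, 17.8 cm to the right of lens 2 (overall magnification ≈ -0.42).

17.8 cm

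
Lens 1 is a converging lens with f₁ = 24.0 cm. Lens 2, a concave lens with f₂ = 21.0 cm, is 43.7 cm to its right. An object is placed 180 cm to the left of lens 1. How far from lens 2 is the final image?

Lens 1: 1/d_i1 = 1/f₁ − 1/d_o1 = 1/(24.0) − 1/(180) = 0.03611, so d_i1 = 27.69 cm.
The intermediate image is 27.69 cm to the right of lens 1, which is 43.7 − (27.69) = 16.01 cm to the left of lens 2, so d_o2 = +16.01 cm.
Lens 2 is diverging, so f₂ = −21.0 cm.
Lens 2: 1/d_i2 = 1/f₂ − 1/d_o2 = 1/(-21.0) − 1/(16.01) = -0.1101, so d_i2 = -9.08 cm.
The final image is virtual, 9.08 cm to the left of lens 2 (overall magnification ≈ -0.087).

9.08 cm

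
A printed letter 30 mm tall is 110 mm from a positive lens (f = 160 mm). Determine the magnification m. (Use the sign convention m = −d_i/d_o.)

m = +3.20

1/d_i = 1/f − 1/d_o = 1/(160.0) − 1/(110) = -0.002841, so d_i = -352.0 mm.
m = −d_i/d_o = −(-352.0)/(110) = +3.20.
The image is virtual, upright and enlarged, on the same side as the object.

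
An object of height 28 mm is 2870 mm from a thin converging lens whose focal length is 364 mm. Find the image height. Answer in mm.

1/d_i = 1/f − 1/d_o = 1/(364.0) − 1/(2870) = 0.002399, so d_i = 416.9 mm.
m = −d_i/d_o = -0.1453.
|h_i| = |m|·h_o = 0.1453 × 28 = 4.07 mm. The image is real, inverted and reduced, on the far side of the lens.

4.07 mm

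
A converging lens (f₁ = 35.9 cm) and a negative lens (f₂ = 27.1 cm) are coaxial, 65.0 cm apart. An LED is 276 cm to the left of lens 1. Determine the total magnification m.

m = -0.0797

Lens 1: 1/d_i1 = 1/(35.9) − 1/(276) = 0.02423, so d_i1 = 41.27 cm; m₁ = −d_i1/d_o1 = -0.1495.
d_o2 = 65.0 − (41.27) = 23.73 cm.
f₂ = −27.1 cm (diverging).
Lens 2: 1/d_i2 = 1/(-27.1) − 1/(23.73) = -0.07904, so d_i2 = -12.65 cm; m₂ = −d_i2/d_o2 = +0.5331.
m = m₁·m₂ = (-0.1495)(+0.5331) = -0.0797.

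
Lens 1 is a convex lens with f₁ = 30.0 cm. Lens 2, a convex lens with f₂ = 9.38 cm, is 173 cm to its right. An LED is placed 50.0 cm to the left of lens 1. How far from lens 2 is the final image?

Lens 1: 1/d_i1 = 1/f₁ − 1/d_o1 = 1/(30.0) − 1/(50.0) = 0.01333, so d_i1 = 75.00 cm.
The intermediate image is 75.00 cm to the right of lens 1, which is 173 − (75.00) = 98.00 cm to the left of lens 2, so d_o2 = +98.00 cm.
Lens 2: 1/d_i2 = 1/f₂ − 1/d_o2 = 1/(9.38) − 1/(98.00) = 0.09641, so d_i2 = 10.4 cm.
The final image is real, 10.4 cm to the right of lens 2 (overall magnification ≈ 0.16).

10.4 cm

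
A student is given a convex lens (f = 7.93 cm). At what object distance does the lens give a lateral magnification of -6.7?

9.11 cm

m = −d_i/d_o ⇒ d_i = −m·d_o.
1/f = 1/d_o + 1/d_i = 1/d_o − 1/(m·d_o) = (1 − 1/m)/d_o, so d_o = f(1 − 1/m) = (7.930)(1 − 1/(-6.7)) = 9.11 cm.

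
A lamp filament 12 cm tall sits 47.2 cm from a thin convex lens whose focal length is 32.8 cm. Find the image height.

27.3 cm

1/d_i = 1/f − 1/d_o = 1/(32.80) − 1/(47.2) = 0.009301, so d_i = 107.5 cm.
m = −d_i/d_o = -2.278.
|h_i| = |m|·h_o = 2.278 × 12 = 27.3 cm. The image is real, inverted and enlarged, on the far side of the lens.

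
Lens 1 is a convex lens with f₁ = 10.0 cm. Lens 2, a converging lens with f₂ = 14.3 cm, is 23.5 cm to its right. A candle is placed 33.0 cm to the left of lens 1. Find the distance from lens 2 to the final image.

25.4 cm

Lens 1: 1/d_i1 = 1/f₁ − 1/d_o1 = 1/(10.0) − 1/(33.0) = 0.06970, so d_i1 = 14.35 cm.
The intermediate image is 14.35 cm to the right of lens 1, which is 23.5 − (14.35) = 9.150 cm to the left of lens 2, so d_o2 = +9.150 cm.
Lens 2: 1/d_i2 = 1/f₂ − 1/d_o2 = 1/(14.3) − 1/(9.150) = -0.03936, so d_i2 = -25.4 cm.
The final image is virtual, 25.4 cm to the left of lens 2 (overall magnification ≈ -1.2).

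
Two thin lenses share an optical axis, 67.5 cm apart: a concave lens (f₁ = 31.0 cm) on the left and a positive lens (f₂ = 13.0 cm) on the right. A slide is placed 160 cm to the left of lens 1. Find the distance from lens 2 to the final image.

15.1 cm

Lens 1 is diverging, so f₁ = −31.0 cm.
Lens 1: 1/d_i1 = 1/f₁ − 1/d_o1 = 1/(-31.0) − 1/(160) = -0.03851, so d_i1 = -25.97 cm.
The intermediate image is 25.97 cm to the left of lens 1 (virtual), which is 67.5 − (-25.97) = 93.47 cm to the left of lens 2, so d_o2 = +93.47 cm.
Lens 2: 1/d_i2 = 1/f₂ − 1/d_o2 = 1/(13.0) − 1/(93.47) = 0.06622, so d_i2 = 15.1 cm.
The final image is real, 15.1 cm to the right of lens 2 (overall magnification ≈ -0.026).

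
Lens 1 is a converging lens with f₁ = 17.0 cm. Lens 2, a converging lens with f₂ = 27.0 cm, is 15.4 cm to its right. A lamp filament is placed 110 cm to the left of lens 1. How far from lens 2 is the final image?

Lens 1: 1/d_i1 = 1/f₁ − 1/d_o1 = 1/(17.0) − 1/(110) = 0.04973, so d_i1 = 20.11 cm.
The intermediate image is 20.11 cm to the right of lens 1, which lies 4.710 cm to the right of lens 2 — a virtual object — so d_o2 = −4.710 cm.
Lens 2: 1/d_i2 = 1/f₂ − 1/d_o2 = 1/(27.0) − 1/(-4.710) = 0.2494, so d_i2 = 4.01 cm.
The final image is real, 4.01 cm to the right of lens 2 (overall magnification ≈ -0.16).

4.01 cm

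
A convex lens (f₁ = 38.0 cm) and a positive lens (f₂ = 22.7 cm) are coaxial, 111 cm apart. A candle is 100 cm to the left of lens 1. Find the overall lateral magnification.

Lens 1: 1/d_i1 = 1/(38.0) − 1/(100) = 0.01632, so d_i1 = 61.29 cm; m₁ = −d_i1/d_o1 = -0.6129.
d_o2 = 111 − (61.29) = 49.71 cm.
Lens 2: 1/d_i2 = 1/(22.7) − 1/(49.71) = 0.02394, so d_i2 = 41.78 cm; m₂ = −d_i2/d_o2 = -0.8404.
m = m₁·m₂ = (-0.6129)(-0.8404) = +0.515.

m = +0.515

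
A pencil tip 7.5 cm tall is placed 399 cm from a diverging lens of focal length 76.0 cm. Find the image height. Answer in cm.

For a diverging lens, f = -76.0 cm.
1/d_i = 1/f − 1/d_o = 1/(-76.00) − 1/(399) = -0.01566, so d_i = -63.84 cm.
m = −d_i/d_o = +0.1600.
|h_i| = |m|·h_o = 0.1600 × 7.5 = 1.20 cm. The image is virtual, upright and reduced, on the same side as the object.

1.20 cm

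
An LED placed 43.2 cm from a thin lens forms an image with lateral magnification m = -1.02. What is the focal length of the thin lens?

f = 21.8 cm (converging)

m = −d_i/d_o ⇒ d_i = −m·d_o = −(-1.02)·(43.2) = 44.06 cm.
1/f = 1/d_o + 1/d_i = 1/(43.2) + 1/(44.06) = 0.04584, so f = 21.8 cm.
Since f is positive, the thin lens is converging.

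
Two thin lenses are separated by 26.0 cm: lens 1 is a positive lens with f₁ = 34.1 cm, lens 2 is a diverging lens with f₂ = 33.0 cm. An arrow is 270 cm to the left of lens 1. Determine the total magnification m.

Lens 1: 1/d_i1 = 1/(34.1) − 1/(270) = 0.02562, so d_i1 = 39.03 cm; m₁ = −d_i1/d_o1 = -0.1446.
d_o2 = 26.0 − (39.03) = -13.03 cm (virtual object).
f₂ = −33.0 cm (diverging).
Lens 2: 1/d_i2 = 1/(-33.0) − 1/(-13.03) = 0.04644, so d_i2 = 21.53 cm; m₂ = −d_i2/d_o2 = +1.652.
m = m₁·m₂ = (-0.1446)(+1.652) = -0.239.

m = -0.239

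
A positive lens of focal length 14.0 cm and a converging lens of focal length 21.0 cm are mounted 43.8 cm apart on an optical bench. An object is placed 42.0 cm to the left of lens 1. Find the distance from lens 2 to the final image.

266 cm

Lens 1: 1/d_i1 = 1/f₁ − 1/d_o1 = 1/(14.0) − 1/(42.0) = 0.04762, so d_i1 = 21.00 cm.
The intermediate image is 21.00 cm to the right of lens 1, which is 43.8 − (21.00) = 22.80 cm to the left of lens 2, so d_o2 = +22.80 cm.
Lens 2: 1/d_i2 = 1/f₂ − 1/d_o2 = 1/(21.0) − 1/(22.80) = 0.003759, so d_i2 = 266 cm.
The final image is real, 266 cm to the right of lens 2 (overall magnification ≈ 5.8).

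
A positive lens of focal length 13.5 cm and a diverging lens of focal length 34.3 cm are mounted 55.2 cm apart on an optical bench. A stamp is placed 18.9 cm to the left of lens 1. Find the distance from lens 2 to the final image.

6.45 cm

Lens 1: 1/d_i1 = 1/f₁ − 1/d_o1 = 1/(13.5) − 1/(18.9) = 0.02116, so d_i1 = 47.25 cm.
The intermediate image is 47.25 cm to the right of lens 1, which is 55.2 − (47.25) = 7.950 cm to the left of lens 2, so d_o2 = +7.950 cm.
Lens 2 is diverging, so f₂ = −34.3 cm.
Lens 2: 1/d_i2 = 1/f₂ − 1/d_o2 = 1/(-34.3) − 1/(7.950) = -0.1549, so d_i2 = -6.45 cm.
The final image is virtual, 6.45 cm to the left of lens 2 (overall magnification ≈ -2.0).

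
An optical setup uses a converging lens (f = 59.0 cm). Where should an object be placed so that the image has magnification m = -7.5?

m = −d_i/d_o ⇒ d_i = −m·d_o.
1/f = 1/d_o + 1/d_i = 1/d_o − 1/(m·d_o) = (1 − 1/m)/d_o, so d_o = f(1 − 1/m) = (59.00)(1 − 1/(-7.5)) = 66.9 cm.

66.9 cm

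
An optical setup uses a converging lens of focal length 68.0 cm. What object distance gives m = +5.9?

56.5 cm

m = −d_i/d_o ⇒ d_i = −m·d_o.
1/f = 1/d_o + 1/d_i = 1/d_o − 1/(m·d_o) = (1 − 1/m)/d_o, so d_o = f(1 − 1/m) = (68.00)(1 − 1/(+5.9)) = 56.5 cm.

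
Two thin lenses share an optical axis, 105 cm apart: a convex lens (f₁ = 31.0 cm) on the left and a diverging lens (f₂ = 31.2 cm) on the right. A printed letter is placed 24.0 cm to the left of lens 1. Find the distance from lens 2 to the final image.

Lens 1: 1/d_i1 = 1/f₁ − 1/d_o1 = 1/(31.0) − 1/(24.0) = -0.009409, so d_i1 = -106.3 cm.
The intermediate image is 106.3 cm to the left of lens 1 (virtual), which is 105 − (-106.3) = 211.3 cm to the left of lens 2, so d_o2 = +211.3 cm.
Lens 2 is diverging, so f₂ = −31.2 cm.
Lens 2: 1/d_i2 = 1/f₂ − 1/d_o2 = 1/(-31.2) − 1/(211.3) = -0.03678, so d_i2 = -27.2 cm.
The final image is virtual, 27.2 cm to the left of lens 2 (overall magnification ≈ 0.57).

27.2 cm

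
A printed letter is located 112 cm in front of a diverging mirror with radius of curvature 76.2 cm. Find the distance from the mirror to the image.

28.4 cm

f = R/2 = 76.2/2 = 38.10 cm; for a diverging mirror, f = -38.10 cm.
Mirror equation: 1/q = 1/f − 1/p = 1/(-38.10) − 1/(112) = -0.02625 − 0.008929 = -0.03518, so q = -28.4 cm.
The image is virtual, upright and reduced, behind the mirror.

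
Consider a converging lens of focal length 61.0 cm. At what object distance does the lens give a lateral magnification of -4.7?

74.0 cm

m = −d_i/d_o ⇒ d_i = −m·d_o.
1/f = 1/d_o + 1/d_i = 1/d_o − 1/(m·d_o) = (1 − 1/m)/d_o, so d_o = f(1 − 1/m) = (61.00)(1 − 1/(-4.7)) = 74.0 cm.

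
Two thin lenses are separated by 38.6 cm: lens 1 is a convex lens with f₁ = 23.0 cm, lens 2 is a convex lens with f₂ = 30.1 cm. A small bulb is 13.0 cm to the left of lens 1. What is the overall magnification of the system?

m = -1.80

Lens 1: 1/d_i1 = 1/(23.0) − 1/(13.0) = -0.03344, so d_i1 = -29.90 cm; m₁ = −d_i1/d_o1 = +2.300.
d_o2 = 38.6 − (-29.90) = 68.50 cm.
Lens 2: 1/d_i2 = 1/(30.1) − 1/(68.50) = 0.01862, so d_i2 = 53.69 cm; m₂ = −d_i2/d_o2 = -0.7839.
m = m₁·m₂ = (+2.300)(-0.7839) = -1.80.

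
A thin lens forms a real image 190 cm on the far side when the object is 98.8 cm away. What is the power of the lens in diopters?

d_i = +190 cm.
1/f = 1/d_o + 1/d_i = 1/(98.8) + 1/(190) = 0.01538 cm⁻¹.
f = 65.00 cm = 0.6500 m, so P = 1/f = +1.54 D.

P = +1.54 D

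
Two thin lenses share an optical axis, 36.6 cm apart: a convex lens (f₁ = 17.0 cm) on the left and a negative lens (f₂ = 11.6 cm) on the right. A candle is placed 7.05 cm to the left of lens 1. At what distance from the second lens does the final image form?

Lens 1: 1/d_i1 = 1/f₁ − 1/d_o1 = 1/(17.0) − 1/(7.05) = -0.08302, so d_i1 = -12.05 cm.
The intermediate image is 12.05 cm to the left of lens 1 (virtual), which is 36.6 − (-12.05) = 48.65 cm to the left of lens 2, so d_o2 = +48.65 cm.
Lens 2 is diverging, so f₂ = −11.6 cm.
Lens 2: 1/d_i2 = 1/f₂ − 1/d_o2 = 1/(-11.6) − 1/(48.65) = -0.1068, so d_i2 = -9.37 cm.
The final image is virtual, 9.37 cm to the left of lens 2 (overall magnification ≈ 0.33).

9.37 cm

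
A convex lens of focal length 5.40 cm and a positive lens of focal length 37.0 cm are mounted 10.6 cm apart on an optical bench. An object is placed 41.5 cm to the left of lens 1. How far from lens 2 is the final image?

Lens 1: 1/d_i1 = 1/f₁ − 1/d_o1 = 1/(5.40) − 1/(41.5) = 0.1611, so d_i1 = 6.208 cm.
The intermediate image is 6.208 cm to the right of lens 1, which is 10.6 − (6.208) = 4.392 cm to the left of lens 2, so d_o2 = +4.392 cm.
Lens 2: 1/d_i2 = 1/f₂ − 1/d_o2 = 1/(37.0) − 1/(4.392) = -0.2007, so d_i2 = -4.98 cm.
The final image is virtual, 4.98 cm to the left of lens 2 (overall magnification ≈ -0.17).

4.98 cm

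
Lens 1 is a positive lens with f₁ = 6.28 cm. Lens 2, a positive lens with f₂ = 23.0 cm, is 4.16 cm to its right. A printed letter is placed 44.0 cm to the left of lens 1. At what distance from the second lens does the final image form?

Lens 1: 1/d_i1 = 1/f₁ − 1/d_o1 = 1/(6.28) − 1/(44.0) = 0.1365, so d_i1 = 7.326 cm.
The intermediate image is 7.326 cm to the right of lens 1, which lies 3.166 cm to the right of lens 2 — a virtual object — so d_o2 = −3.166 cm.
Lens 2: 1/d_i2 = 1/f₂ − 1/d_o2 = 1/(23.0) − 1/(-3.166) = 0.3593, so d_i2 = 2.78 cm.
The final image is real, 2.78 cm to the right of lens 2 (overall magnification ≈ -0.15).

2.78 cm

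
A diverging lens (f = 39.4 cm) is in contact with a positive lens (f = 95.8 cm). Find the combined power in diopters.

P₁ = 1/f₁ = 1/(-0.394 m) = -2.538 D; P₂ = 1/f₂ = 1/(0.958 m) = +1.044 D.
For thin lenses in contact, P = P₁ + P₂ = (-2.538) + (+1.044) = -1.49 D.

P = -1.49 D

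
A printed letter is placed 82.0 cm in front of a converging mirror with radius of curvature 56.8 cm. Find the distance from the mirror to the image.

f = R/2 = 56.8/2 = 28.40 cm.
Mirror equation: 1/d_i = 1/f − 1/d_o = 1/(28.40) − 1/(82.0) = 0.03521 − 0.01220 = 0.02302, so d_i = 43.4 cm.
The image is real, inverted and reduced, in front of the mirror.

43.4 cm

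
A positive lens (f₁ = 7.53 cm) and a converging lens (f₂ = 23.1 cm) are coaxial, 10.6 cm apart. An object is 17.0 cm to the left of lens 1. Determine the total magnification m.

m = -0.706

Lens 1: 1/d_i1 = 1/(7.53) − 1/(17.0) = 0.07398, so d_i1 = 13.52 cm; m₁ = −d_i1/d_o1 = -0.7953.
d_o2 = 10.6 − (13.52) = -2.920 cm (virtual object).
Lens 2: 1/d_i2 = 1/(23.1) − 1/(-2.920) = 0.3858, so d_i2 = 2.592 cm; m₂ = −d_i2/d_o2 = +0.8878.
m = m₁·m₂ = (-0.7953)(+0.8878) = -0.706.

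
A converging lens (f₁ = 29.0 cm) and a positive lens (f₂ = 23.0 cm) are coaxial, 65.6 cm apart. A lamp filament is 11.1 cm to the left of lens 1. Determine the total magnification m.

Lens 1: 1/d_i1 = 1/(29.0) − 1/(11.1) = -0.05561, so d_i1 = -17.98 cm; m₁ = −d_i1/d_o1 = +1.620.
d_o2 = 65.6 − (-17.98) = 83.58 cm.
Lens 2: 1/d_i2 = 1/(23.0) − 1/(83.58) = 0.03151, so d_i2 = 31.73 cm; m₂ = −d_i2/d_o2 = -0.3797.
m = m₁·m₂ = (+1.620)(-0.3797) = -0.615.

m = -0.615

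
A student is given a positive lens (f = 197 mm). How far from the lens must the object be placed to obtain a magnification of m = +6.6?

167 mm

m = −d_i/d_o ⇒ d_i = −m·d_o.
1/f = 1/d_o + 1/d_i = 1/d_o − 1/(m·d_o) = (1 − 1/m)/d_o, so d_o = f(1 − 1/m) = (197.0)(1 − 1/(+6.6)) = 167 mm.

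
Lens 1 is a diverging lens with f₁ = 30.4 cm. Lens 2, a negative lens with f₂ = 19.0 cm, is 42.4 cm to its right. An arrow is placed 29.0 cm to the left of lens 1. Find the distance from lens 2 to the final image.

14.3 cm

Lens 1 is diverging, so f₁ = −30.4 cm.
Lens 1: 1/d_i1 = 1/f₁ − 1/d_o1 = 1/(-30.4) − 1/(29.0) = -0.06738, so d_i1 = -14.84 cm.
The intermediate image is 14.84 cm to the left of lens 1 (virtual), which is 42.4 − (-14.84) = 57.24 cm to the left of lens 2, so d_o2 = +57.24 cm.
Lens 2 is diverging, so f₂ = −19.0 cm.
Lens 2: 1/d_i2 = 1/f₂ − 1/d_o2 = 1/(-19.0) − 1/(57.24) = -0.07010, so d_i2 = -14.3 cm.
The final image is virtual, 14.3 cm to the left of lens 2 (overall magnification ≈ 0.13).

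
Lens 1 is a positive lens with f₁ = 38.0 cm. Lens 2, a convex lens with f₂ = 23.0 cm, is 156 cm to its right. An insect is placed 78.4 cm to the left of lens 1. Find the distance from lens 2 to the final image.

Lens 1: 1/d_i1 = 1/f₁ − 1/d_o1 = 1/(38.0) − 1/(78.4) = 0.01356, so d_i1 = 73.74 cm.
The intermediate image is 73.74 cm to the right of lens 1, which is 156 − (73.74) = 82.26 cm to the left of lens 2, so d_o2 = +82.26 cm.
Lens 2: 1/d_i2 = 1/f₂ − 1/d_o2 = 1/(23.0) − 1/(82.26) = 0.03132, so d_i2 = 31.9 cm.
The final image is real, 31.9 cm to the right of lens 2 (overall magnification ≈ 0.37).

31.9 cm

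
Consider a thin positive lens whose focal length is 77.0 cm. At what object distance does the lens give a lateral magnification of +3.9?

m = −d_i/d_o ⇒ d_i = −m·d_o.
1/f = 1/d_o + 1/d_i = 1/d_o − 1/(m·d_o) = (1 − 1/m)/d_o, so d_o = f(1 − 1/m) = (77.00)(1 − 1/(+3.9)) = 57.3 cm.

57.3 cm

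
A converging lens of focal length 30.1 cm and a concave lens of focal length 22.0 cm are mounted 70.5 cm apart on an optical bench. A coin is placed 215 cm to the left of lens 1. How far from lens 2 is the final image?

13.6 cm

Lens 1: 1/d_i1 = 1/f₁ − 1/d_o1 = 1/(30.1) − 1/(215) = 0.02857, so d_i1 = 35.00 cm.
The intermediate image is 35.00 cm to the right of lens 1, which is 70.5 − (35.00) = 35.50 cm to the left of lens 2, so d_o2 = +35.50 cm.
Lens 2 is diverging, so f₂ = −22.0 cm.
Lens 2: 1/d_i2 = 1/f₂ − 1/d_o2 = 1/(-22.0) − 1/(35.50) = -0.07362, so d_i2 = -13.6 cm.
The final image is virtual, 13.6 cm to the left of lens 2 (overall magnification ≈ -0.062).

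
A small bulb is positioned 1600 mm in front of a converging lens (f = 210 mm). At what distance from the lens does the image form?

242 mm

Lens equation: 1/v = 1/f − 1/u = 1/(210.0) − 1/(1600) = 0.004762 − 0.0006250 = 0.004137, so v = 242 mm.
The image is real, inverted and reduced, on the far side of the lens.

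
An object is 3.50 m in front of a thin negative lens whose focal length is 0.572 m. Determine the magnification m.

m = +0.140

For a negative lens, f = -0.572 m.
1/d_i = 1/f − 1/d_o = 1/(-0.5720) − 1/(3.50) = -2.034, so d_i = -0.4917 m.
m = −d_i/d_o = −(-0.4917)/(3.50) = +0.140.
The image is virtual, upright and reduced, on the same side as the object.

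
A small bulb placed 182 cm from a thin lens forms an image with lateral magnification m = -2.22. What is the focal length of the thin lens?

m = −d_i/d_o ⇒ d_i = −m·d_o = −(-2.22)·(182) = 404.0 cm.
1/f = 1/d_o + 1/d_i = 1/(182) + 1/(404.0) = 0.007970, so f = 125 cm.
Since f is positive, the thin lens is converging.

f = 125 cm (converging)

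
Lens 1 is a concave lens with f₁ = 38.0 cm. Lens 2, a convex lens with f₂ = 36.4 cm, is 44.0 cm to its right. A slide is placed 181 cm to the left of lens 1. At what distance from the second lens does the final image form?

70.4 cm

Lens 1 is diverging, so f₁ = −38.0 cm.
Lens 1: 1/d_i1 = 1/f₁ − 1/d_o1 = 1/(-38.0) − 1/(181) = -0.03184, so d_i1 = -31.41 cm.
The intermediate image is 31.41 cm to the left of lens 1 (virtual), which is 44.0 − (-31.41) = 75.41 cm to the left of lens 2, so d_o2 = +75.41 cm.
Lens 2: 1/d_i2 = 1/f₂ − 1/d_o2 = 1/(36.4) − 1/(75.41) = 0.01421, so d_i2 = 70.4 cm.
The final image is real, 70.4 cm to the right of lens 2 (overall magnification ≈ -0.16).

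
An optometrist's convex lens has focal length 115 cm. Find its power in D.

f = 115 cm = 1.15 m.
P = 1/f = 1/(1.15 m) = +0.870 D.

P = +0.870 D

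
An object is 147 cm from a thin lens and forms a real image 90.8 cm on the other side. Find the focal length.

Real image ⇒ d_i = +90.8 cm.
1/f = 1/d_o + 1/d_i = 1/(147) + 1/(90.8) = 0.01782, so f = 56.1 cm.
Since f is positive, the thin lens is converging.

f = 56.1 cm (converging)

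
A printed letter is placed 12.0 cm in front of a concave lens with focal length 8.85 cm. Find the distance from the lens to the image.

5.09 cm

For a concave lens, f = -8.85 cm.
Lens equation: 1/q = 1/f − 1/p = 1/(-8.850) − 1/(12.0) = -0.1130 − 0.08333 = -0.1963, so q = -5.09 cm.
The image is virtual, upright and reduced, on the same side as the object.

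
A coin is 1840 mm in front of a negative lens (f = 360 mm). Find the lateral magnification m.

m = +0.164

For a negative lens, f = -360 mm.
1/d_i = 1/f − 1/d_o = 1/(-360.0) − 1/(1840) = -0.003321, so d_i = -301.1 mm.
m = −d_i/d_o = −(-301.1)/(1840) = +0.164.
The image is virtual, upright and reduced, on the same side as the object.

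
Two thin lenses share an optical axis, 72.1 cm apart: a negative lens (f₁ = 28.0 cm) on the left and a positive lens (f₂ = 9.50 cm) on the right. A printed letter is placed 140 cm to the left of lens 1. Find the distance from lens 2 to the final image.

10.6 cm

Lens 1 is diverging, so f₁ = −28.0 cm.
Lens 1: 1/d_i1 = 1/f₁ − 1/d_o1 = 1/(-28.0) − 1/(140) = -0.04286, so d_i1 = -23.33 cm.
The intermediate image is 23.33 cm to the left of lens 1 (virtual), which is 72.1 − (-23.33) = 95.43 cm to the left of lens 2, so d_o2 = +95.43 cm.
Lens 2: 1/d_i2 = 1/f₂ − 1/d_o2 = 1/(9.50) − 1/(95.43) = 0.09478, so d_i2 = 10.6 cm.
The final image is real, 10.6 cm to the right of lens 2 (overall magnification ≈ -0.018).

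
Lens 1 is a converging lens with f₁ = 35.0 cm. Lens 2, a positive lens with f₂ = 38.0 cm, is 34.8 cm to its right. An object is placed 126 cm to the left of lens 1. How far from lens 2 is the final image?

Lens 1: 1/d_i1 = 1/f₁ − 1/d_o1 = 1/(35.0) − 1/(126) = 0.02063, so d_i1 = 48.46 cm.
The intermediate image is 48.46 cm to the right of lens 1, which lies 13.66 cm to the right of lens 2 — a virtual object — so d_o2 = −13.66 cm.
Lens 2: 1/d_i2 = 1/f₂ − 1/d_o2 = 1/(38.0) − 1/(-13.66) = 0.09952, so d_i2 = 10.0 cm.
The final image is real, 10.0 cm to the right of lens 2 (overall magnification ≈ -0.28).

10.0 cm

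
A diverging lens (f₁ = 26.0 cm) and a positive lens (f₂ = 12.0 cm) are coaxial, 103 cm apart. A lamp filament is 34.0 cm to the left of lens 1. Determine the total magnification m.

f₁ = −26.0 cm (diverging).
Lens 1: 1/d_i1 = 1/(-26.0) − 1/(34.0) = -0.06787, so d_i1 = -14.73 cm; m₁ = −d_i1/d_o1 = +0.4332.
d_o2 = 103 − (-14.73) = 117.7 cm.
Lens 2: 1/d_i2 = 1/(12.0) − 1/(117.7) = 0.07484, so d_i2 = 13.36 cm; m₂ = −d_i2/d_o2 = -0.1135.
m = m₁·m₂ = (+0.4332)(-0.1135) = -0.0492.

m = -0.0492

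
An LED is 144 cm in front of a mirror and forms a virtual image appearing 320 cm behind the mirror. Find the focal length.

f = 262 cm (concave)

Virtual image ⇒ d_i = −320 cm.
1/f = 1/d_o + 1/d_i = 1/(144) + 1/(-320) = 0.003819, so f = 262 cm.
Since f is positive, the mirror is concave.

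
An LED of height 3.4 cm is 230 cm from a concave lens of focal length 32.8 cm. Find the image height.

For a concave lens, f = -32.8 cm.
1/d_i = 1/f − 1/d_o = 1/(-32.80) − 1/(230) = -0.03484, so d_i = -28.71 cm.
m = −d_i/d_o = +0.1248.
|h_i| = |m|·h_o = 0.1248 × 3.4 = 0.424 cm. The image is virtual, upright and reduced, on the same side as the object.

0.424 cm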